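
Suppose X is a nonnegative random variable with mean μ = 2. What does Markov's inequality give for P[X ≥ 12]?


μ = E[X] = 2, a = 12.
Markov: P[X ≥ 12] ≤ μ/a = (2)/12 = 1/6.
Numerically: ≈ 0.1667.
(Since a = 12 > μ = 2.0000, the bound 1/6 is < 1 and informative.)

P[X ≥ 12] ≤ 1/6 ≈ 0.1667.


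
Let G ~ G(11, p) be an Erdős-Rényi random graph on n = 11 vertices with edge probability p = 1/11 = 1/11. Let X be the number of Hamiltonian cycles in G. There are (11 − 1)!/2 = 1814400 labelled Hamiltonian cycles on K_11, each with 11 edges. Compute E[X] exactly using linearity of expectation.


K_11 has (11 − 1)!/2 = 1814400 labelled Hamiltonian cycles.
For each such Hamiltonian cycle H, let X_H = 1 if all 11 edges of H are present in G. Then P[X_H = 1] = p^{11} = (1/11)^{11} = 1/285311670611.
By linearity of expectation: E[X] = Σ_H E[X_H] = 1814400 · p^{11} = 1814400 · 1/285311670611 = 1814400/285311670611.
Numerically: E[X] ≈ 6.35936e-06.

E[X] = 1814400 · (1/11)^{11} = 1814400/285311670611 ≈ 6.35936e-06.


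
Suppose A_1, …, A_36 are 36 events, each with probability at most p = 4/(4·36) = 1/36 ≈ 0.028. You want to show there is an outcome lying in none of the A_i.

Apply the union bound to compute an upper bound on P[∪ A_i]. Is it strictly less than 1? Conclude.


Union bound: P[∪_{i=1}^{36} A_i] ≤ Σ_i P[A_i] ≤ 36·p = 36·(1/36) = 1.
Numerically: 1 ≈ 1.000.
Is 1 < 1? NO.
Since the bound 1 is ≥ 1, the union bound is uninformative here; it does NOT by itself certify existence.

36·p = 1 ≈ 1.000; existence NOT certified by the union bound.


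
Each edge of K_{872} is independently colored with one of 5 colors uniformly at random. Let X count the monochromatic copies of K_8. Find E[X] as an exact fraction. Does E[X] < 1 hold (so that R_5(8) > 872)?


E[X] = C(872, 8) · 5^{1 − 28} = 8028343903111291045 · 5^{−27} = 8028343903111291045/7450580596923828125.
As a reduced fraction: E[X] = 1605668780622258209/1490116119384765625 ≈ 1.0775461.
Is E[X] < 1? NO.
Since E[X] ≥ 1, the first-moment bound is inconclusive at n = 872; it does NOT by itself certify R_5(8) > 872.

E[X] = 1605668780622258209/1490116119384765625 ≈ 1.0775461; E[X] ≥ 1; first-moment method inconclusive here.


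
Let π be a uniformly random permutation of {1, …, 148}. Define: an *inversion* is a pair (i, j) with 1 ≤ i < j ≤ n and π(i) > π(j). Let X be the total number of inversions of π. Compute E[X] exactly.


Write X = Σ X_I over the C(148, 2) = 10878 pairs i < j, with X_I the indicator of one inversion.
There are 10878 indicators.
For each fixed pair i < j, the values π(i) and π(j) are two distinct elements of {1, …, 148} in uniformly random order; by symmetry P[π(i) > π(j)] = 1/2.
By linearity: E[X] = 10878 · (1/2) = C(148, 2) · (1/2) = 10878/2 = 5439 ≈ 5439.00000.

E[X] = 5439 = 5439.00000.


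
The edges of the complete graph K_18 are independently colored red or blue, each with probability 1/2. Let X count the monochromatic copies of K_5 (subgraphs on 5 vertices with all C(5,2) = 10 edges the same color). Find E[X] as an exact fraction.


Let X = Σ_S X_S over the C(18, 5) = 8568 subsets S of size 5, where X_S = 1 if the K_5 on S is monochromatic.
For a fixed S, the K_5 on S has C(5, 2) = 10 edges. P[all 10 edges red] = (1/2)^10, and likewise for blue, so P[monochromatic] = 2·(1/2)^10 = 2^{1 − 10} = 1/512.
By linearity of expectation: E[X] = C(18, 5) · 2^{1 − 10} = 8568 · 1/512 = 1071/64.
Numerically: E[X] ≈ 16.734.

E[X] = C(18,5)·2^(1−C(5,2)) = 1071/64 ≈ 16.734.


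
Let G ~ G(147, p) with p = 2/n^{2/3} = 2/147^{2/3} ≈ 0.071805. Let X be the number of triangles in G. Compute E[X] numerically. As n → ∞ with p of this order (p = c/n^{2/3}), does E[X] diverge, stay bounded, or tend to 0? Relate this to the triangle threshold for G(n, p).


Number of potential triangles: C(147, 3) = 518665.
Each occurs with probability p³ ≈ (0.071805)³ ≈ 3.7021611e-04.
By linearity: E[X] = C(147, 3)·p³ ≈ 518665 · 3.7021611e-04 ≈ 192.01814.
Since α = 2/3 < 1, p = c/n^{2/3} ≫ 1/n is above the triangle threshold p ~ 1/n. Asymptotically E[X] ~ (c³/6)·n^{3(1−α)} = (2³/6)·n^{1} → ∞; triangles are abundant w.h.p.

E[X] ≈ 192.01814; in regime p = Θ(1/n^{2/3}) E[X] diverges (above the triangle threshold p ~ 1/n).


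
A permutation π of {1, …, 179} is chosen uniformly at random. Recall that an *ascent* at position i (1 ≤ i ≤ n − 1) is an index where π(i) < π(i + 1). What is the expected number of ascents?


Write X = Σ X_I over i = 1, …, 178, with X_I the indicator of one ascent.
There are 178 indicators.
For each fixed i, the pair (π(i), π(i+1)) is a uniformly random ordered pair of distinct values from {1, …, 179}; by symmetry P[π(i) < π(i+1)] = 1/2.
By linearity: E[X] = 178 · (1/2) = (179 − 1) · (1/2) = 89 ≈ 89.00000.

E[X] = 89 = 89.00000.


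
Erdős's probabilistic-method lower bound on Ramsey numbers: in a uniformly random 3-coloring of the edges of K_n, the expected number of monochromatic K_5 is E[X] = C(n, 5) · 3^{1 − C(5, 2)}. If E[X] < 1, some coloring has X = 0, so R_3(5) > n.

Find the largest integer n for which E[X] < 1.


We need C(n, 5) · 3^{1 − 10} < 1, i.e. C(n, 5) < 3^{10 − 1} = 19683.
Check values of n near the boundary:
  n = 19: C(19, 5) = 11628; 11628 < 19683? YES
  n = 20: C(20, 5) = 15504; 15504 < 19683? YES
  n = 21: C(21, 5) = 20349; 20349 < 19683? NO
  n = 22: C(22, 5) = 26334; 26334 < 19683? NO
  n = 23: C(23, 5) = 33649; 33649 < 19683? NO
The largest n with C(n, 5) < 19683 is n = 20 (where E[X] = 5168/6561 ≈ 0.7877). Hence R_3(5) > 20, i.e. R_3(5) ≥ 21.

Largest n = 20; hence R_3(5) > 20.


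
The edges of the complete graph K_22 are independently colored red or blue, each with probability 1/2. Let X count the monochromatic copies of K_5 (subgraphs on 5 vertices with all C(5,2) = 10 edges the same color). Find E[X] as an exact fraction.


Let X = Σ_S X_S over the C(22, 5) = 26334 subsets S of size 5, where X_S = 1 if the K_5 on S is monochromatic.
For a fixed S, the K_5 on S has C(5, 2) = 10 edges. P[all 10 edges red] = (1/2)^10, and likewise for blue, so P[monochromatic] = 2·(1/2)^10 = 2^{1 − 10} = 1/512.
By linearity: E[X] = C(22, 5) · 2^{1 − 10} = 26334 · 1/512 = 13167/256.
Numerically: E[X] ≈ 51.43359.

E[X] = C(22,5)·2^(1−C(5,2)) = 13167/256 ≈ 51.43359.


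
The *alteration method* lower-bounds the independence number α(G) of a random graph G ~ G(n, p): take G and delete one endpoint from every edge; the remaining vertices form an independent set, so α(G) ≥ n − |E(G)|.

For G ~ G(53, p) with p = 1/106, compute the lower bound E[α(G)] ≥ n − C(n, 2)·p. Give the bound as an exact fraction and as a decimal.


E[|E(G)|] = C(53, 2)·p = 1378 · (1/106) = 13.
E[α(G)] ≥ n − E[|E(G)|] = 53 − 13 = 40.
Numerically: ≈ 40.0000.
(This is only a lower bound; the true E[α(G)] may be larger.)

E[α(G)] ≥ 40 ≈ 40.0000.


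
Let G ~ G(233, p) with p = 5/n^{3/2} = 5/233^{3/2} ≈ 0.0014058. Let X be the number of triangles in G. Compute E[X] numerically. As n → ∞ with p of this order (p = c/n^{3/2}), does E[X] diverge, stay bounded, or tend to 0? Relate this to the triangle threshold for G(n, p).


Number of potential triangles: C(233, 3) = 2081156.
Each occurs with probability p³ ≈ (0.0014058)³ ≈ 2.7784870e-09.
By linearity: E[X] = C(233, 3)·p³ ≈ 2081156 · 2.7784870e-09 ≈ 0.00578.
Since α = 3/2 > 1, p = c/n^{3/2} = o(1/n) is below the triangle threshold p ~ 1/n. Asymptotically E[X] ~ (c³/6)·n^{3(1−α)} = (5³/6)·n^{-1.5} → 0, so by Markov's inequality G has no triangles w.h.p.

E[X] ≈ 0.00578; in regime p = Θ(1/n^{3/2}) E[X] tends to 0 (below the triangle threshold p ~ 1/n).


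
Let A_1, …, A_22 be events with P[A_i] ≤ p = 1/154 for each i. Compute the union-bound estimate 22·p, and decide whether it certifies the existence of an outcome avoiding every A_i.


Union bound: P[∪_{i=1}^{22} A_i] ≤ Σ_i P[A_i] ≤ 22·p = 22·(1/154) = 1/7.
Numerically: 1/7 ≈ 0.143.
Is 1/7 < 1? YES.
Since P[∪ A_i] ≤ 1/7 < 1, the complement has P[∩ A_i^c] ≥ 1 − 1/7 = 6/7 > 0, so some outcome avoids every A_i.

22·p = 1/7 ≈ 0.143; existence CERTIFIED by the union bound.


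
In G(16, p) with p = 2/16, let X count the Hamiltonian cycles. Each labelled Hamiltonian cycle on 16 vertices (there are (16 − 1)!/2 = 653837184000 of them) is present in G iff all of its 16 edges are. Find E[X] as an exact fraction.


K_16 has (16 − 1)!/2 = 653837184000 labelled Hamiltonian cycles.
For each such Hamiltonian cycle H, let X_H = 1 if all 16 edges of H are present in G. Then P[X_H = 1] = p^{16} = (1/8)^{16} = 1/281474976710656.
By linearity of expectation: E[X] = Σ_H E[X_H] = 653837184000 · p^{16} = 653837184000 · 1/281474976710656 = 638512875/274877906944.
Numerically: E[X] ≈ 0.002323.

E[X] = 653837184000 · (1/8)^{16} = 638512875/274877906944 ≈ 0.002323.


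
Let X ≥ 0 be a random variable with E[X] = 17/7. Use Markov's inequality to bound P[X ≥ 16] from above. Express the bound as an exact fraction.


μ = E[X] = 17/7, a = 16.
Markov: P[X ≥ 16] ≤ μ/a = (17/7)/16 = 17/112.
Numerically: ≈ 0.15179.
(Since a = 16 > μ = 2.42857, the bound 17/112 is < 1 and informative.)

P[X ≥ 16] ≤ 17/112 ≈ 0.15179.


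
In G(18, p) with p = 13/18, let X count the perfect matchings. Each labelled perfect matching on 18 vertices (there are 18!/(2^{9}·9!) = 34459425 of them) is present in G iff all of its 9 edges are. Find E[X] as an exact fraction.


K_18 has 18!/(2^{9}·9!) = 34459425 labelled perfect matchings.
For each such perfect matching H, let X_H = 1 if all 9 edges of H are present in G. Then P[X_H = 1] = p^{9} = (13/18)^{9} = 10604499373/198359290368.
By linearity of expectation: E[X] = Σ_H E[X_H] = 34459425 · p^{9} = 34459425 · 10604499373/198359290368 = 4511419145758525/2448880128.
Numerically: E[X] ≈ 1.84224e+06.

E[X] = 34459425 · (13/18)^{9} = 4511419145758525/2448880128 ≈ 1.84224e+06.


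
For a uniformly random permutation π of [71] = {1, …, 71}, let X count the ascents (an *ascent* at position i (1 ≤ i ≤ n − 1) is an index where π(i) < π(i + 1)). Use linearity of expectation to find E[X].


Write X = Σ X_I over i = 1, …, 70, with X_I the indicator of one ascent.
There are 70 indicators.
For each fixed i, the pair (π(i), π(i+1)) is a uniformly random ordered pair of distinct values from {1, …, 71}; by symmetry P[π(i) < π(i+1)] = 1/2.
By linearity: E[X] = 70 · (1/2) = (71 − 1) · (1/2) = 35 ≈ 35.00000.

E[X] = 35 = 35.00000.


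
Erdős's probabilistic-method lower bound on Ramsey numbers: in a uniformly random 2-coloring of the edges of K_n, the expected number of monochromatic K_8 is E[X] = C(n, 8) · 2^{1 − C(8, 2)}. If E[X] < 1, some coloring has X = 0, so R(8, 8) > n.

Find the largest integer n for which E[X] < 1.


We need C(n, 8) · 2^{1 − 28} < 1, i.e. C(n, 8) < 2^{28 − 1} = 134217728.
Check values of n near the boundary:
  n = 40: C(40, 8) = 76904685; 76904685 < 134217728? YES
  n = 41: C(41, 8) = 95548245; 95548245 < 134217728? YES
  n = 42: C(42, 8) = 118030185; 118030185 < 134217728? YES
  n = 43: C(43, 8) = 145008513; 145008513 < 134217728? NO
  n = 44: C(44, 8) = 177232627; 177232627 < 134217728? NO
  n = 45: C(45, 8) = 215553195; 215553195 < 134217728? NO
The largest n with C(n, 8) < 134217728 is n = 42 (where E[X] = 118030185/134217728 ≈ 0.879393). Hence R(8, 8) > 42, i.e. R(8, 8) ≥ 43.

Largest n = 42; hence R(8, 8) > 42.


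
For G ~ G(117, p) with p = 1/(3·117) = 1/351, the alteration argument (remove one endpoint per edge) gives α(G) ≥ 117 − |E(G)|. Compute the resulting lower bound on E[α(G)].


E[|E(G)|] = C(117, 2)·p = 6786 · (1/351) = 58/3.
E[α(G)] ≥ n − E[|E(G)|] = 117 − 58/3 = 293/3.
Numerically: ≈ 97.66667.
(This is only a lower bound; the true E[α(G)] may be larger.)

E[α(G)] ≥ 293/3 ≈ 97.66667.


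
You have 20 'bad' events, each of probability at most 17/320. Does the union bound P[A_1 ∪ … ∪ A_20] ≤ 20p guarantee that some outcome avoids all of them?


Union bound: P[∪_{i=1}^{20} A_i] ≤ Σ_i P[A_i] ≤ 20·p = 20·(17/320) = 17/16.
Numerically: 17/16 ≈ 1.062.
Is 17/16 < 1? NO.
Since the bound 17/16 is ≥ 1, the union bound is uninformative here; it does NOT by itself certify existence.

20·p = 17/16 ≈ 1.062; existence NOT certified by the union bound.


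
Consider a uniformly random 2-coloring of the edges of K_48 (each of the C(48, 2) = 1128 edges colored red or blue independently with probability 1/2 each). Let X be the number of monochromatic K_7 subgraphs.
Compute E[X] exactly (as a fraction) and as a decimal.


Let X = Σ_S X_S over the C(48, 7) = 73629072 subsets S of size 7, where X_S = 1 if the K_7 on S is monochromatic.
For a fixed S, the K_7 on S has C(7, 2) = 21 edges. P[all 21 edges red] = (1/2)^21, and likewise for blue, so P[monochromatic] = 2·(1/2)^21 = 2^{1 − 21} = 1/1048576.
By linearity of expectation: E[X] = C(48, 7) · 2^{1 − 21} = 73629072 · 1/1048576 = 4601817/65536.
Numerically: E[X] ≈ 70.218155.

E[X] = C(48,7)·2^(1−C(7,2)) = 4601817/65536 ≈ 70.218155.


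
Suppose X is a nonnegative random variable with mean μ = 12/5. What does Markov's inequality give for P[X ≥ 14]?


μ = E[X] = 12/5, a = 14.
Markov: P[X ≥ 14] ≤ μ/a = (12/5)/14 = 6/35.
Numerically: ≈ 0.17143.
(Since a = 14 > μ = 2.40000, the bound 6/35 is < 1 and informative.)

P[X ≥ 14] ≤ 6/35 ≈ 0.17143.


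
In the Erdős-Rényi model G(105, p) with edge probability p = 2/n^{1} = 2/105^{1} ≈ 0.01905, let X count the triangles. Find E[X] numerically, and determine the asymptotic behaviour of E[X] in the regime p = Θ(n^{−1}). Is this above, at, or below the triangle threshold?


Number of potential triangles: C(105, 3) = 187460.
Each occurs with probability p³ ≈ (0.01905)³ ≈ 6.910701e-06.
By linearity: E[X] = C(105, 3)·p³ ≈ 187460 · 6.910701e-06 ≈ 1.2955.
Here α = 1, so p = 2/n is exactly at the triangle threshold p ~ 1/n. Asymptotically E[X] → c³/6 = 2³/6 = 4/3 ≈ 1.3333, a bounded constant. In this regime the triangle count is asymptotically Poisson(c³/6).

E[X] ≈ 1.2955; in regime p = Θ(1/n^{1}) E[X] stays bounded (at the triangle threshold p ~ 1/n).


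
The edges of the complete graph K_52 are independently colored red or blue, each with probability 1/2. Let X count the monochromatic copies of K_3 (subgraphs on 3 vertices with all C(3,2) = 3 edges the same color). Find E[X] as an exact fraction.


Let X = Σ_S X_S over the C(52, 3) = 22100 subsets S of size 3, where X_S = 1 if the K_3 on S is monochromatic.
For a fixed S, the K_3 on S has C(3, 2) = 3 edges. P[all 3 edges red] = (1/2)^3, and likewise for blue, so P[monochromatic] = 2·(1/2)^3 = 2^{1 − 3} = 1/4.
By linearity: E[X] = C(52, 3) · 2^{1 − 3} = 22100 · 1/4 = 5525.
Numerically: E[X] ≈ 5525.0000.

E[X] = C(52,3)·2^(1−C(3,2)) = 5525 ≈ 5525.0000.


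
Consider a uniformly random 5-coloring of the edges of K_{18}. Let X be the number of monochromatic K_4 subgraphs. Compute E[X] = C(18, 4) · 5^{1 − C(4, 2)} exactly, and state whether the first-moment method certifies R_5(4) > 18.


E[X] = C(18, 4) · 5^{1 − 6} = 3060 · 5^{−5} = 3060/3125.
As a reduced fraction: E[X] = 612/625 ≈ 0.97920.
Is E[X] < 1? YES.
Since E[X] < 1, there exists a 5-coloring of K_{18} with no monochromatic K_4; hence R_5(4) > 18.

E[X] = 612/625 ≈ 0.97920; E[X] < 1, so R_5(4) > 18.


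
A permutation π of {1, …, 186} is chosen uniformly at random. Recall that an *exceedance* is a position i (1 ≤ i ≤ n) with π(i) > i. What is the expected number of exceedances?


Write X = Σ_{i=1}^{186} X_i, where X_i = 1_{π(i) > i}.
For each fixed i, π(i) is uniform over {1, …, 186} (marginal of a uniform permutation), so P[π(i) > i] = (n − i)/n. Summing: Σ_{i=1}^{186} (n − i)/n = (0 + 1 + … + 185)/186 = 186(186 − 1)/(2·186) = (186 − 1)/2.
Hence E[X] = Σ_{i=1}^{186} (186 − i)/186 = 185/2 ≈ 92.500000.

E[X] = 185/2 = 92.500000.


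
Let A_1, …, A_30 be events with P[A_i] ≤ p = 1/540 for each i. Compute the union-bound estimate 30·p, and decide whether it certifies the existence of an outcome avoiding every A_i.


Union bound: P[∪_{i=1}^{30} A_i] ≤ Σ_i P[A_i] ≤ 30·p = 30·(1/540) = 1/18.
Numerically: 1/18 ≈ 0.055556.
Is 1/18 < 1? YES.
Since P[∪ A_i] ≤ 1/18 < 1, the complement has P[∩ A_i^c] ≥ 1 − 1/18 = 17/18 > 0, so some outcome avoids every A_i.

30·p = 1/18 ≈ 0.055556; existence CERTIFIED by the union bound.


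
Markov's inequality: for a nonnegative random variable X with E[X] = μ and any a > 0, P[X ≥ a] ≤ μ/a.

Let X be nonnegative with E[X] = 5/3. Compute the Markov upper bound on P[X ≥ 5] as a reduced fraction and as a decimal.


μ = E[X] = 5/3, a = 5.
Markov: P[X ≥ 5] ≤ μ/a = (5/3)/5 = 1/3.
Numerically: ≈ 0.3333.
(Since a = 5 > μ = 1.6667, the bound 1/3 is < 1 and informative.)

P[X ≥ 5] ≤ 1/3 ≈ 0.3333.


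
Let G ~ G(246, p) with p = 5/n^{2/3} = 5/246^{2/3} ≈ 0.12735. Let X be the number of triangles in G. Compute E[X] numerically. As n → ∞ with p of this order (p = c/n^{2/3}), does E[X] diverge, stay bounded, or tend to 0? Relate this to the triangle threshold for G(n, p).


Number of potential triangles: C(246, 3) = 2450980.
Each occurs with probability p³ ≈ (0.12735)³ ≈ 2.0655694e-03.
By linearity: E[X] = C(246, 3)·p³ ≈ 2450980 · 2.0655694e-03 ≈ 5062.66938.
Since α = 2/3 < 1, p = c/n^{2/3} ≫ 1/n is above the triangle threshold p ~ 1/n. Asymptotically E[X] ~ (c³/6)·n^{3(1−α)} = (5³/6)·n^{1} → ∞; triangles are abundant w.h.p.

E[X] ≈ 5062.66938; in regime p = Θ(1/n^{2/3}) E[X] diverges (above the triangle threshold p ~ 1/n).


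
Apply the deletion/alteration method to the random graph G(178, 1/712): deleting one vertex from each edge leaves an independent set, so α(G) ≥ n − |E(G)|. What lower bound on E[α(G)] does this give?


E[|E(G)|] = C(178, 2)·p = 15753 · (1/712) = 177/8.
E[α(G)] ≥ n − E[|E(G)|] = 178 − 177/8 = 1247/8.
Numerically: ≈ 155.875000.
(This is only a lower bound; the true E[α(G)] may be larger.)

E[α(G)] ≥ 1247/8 ≈ 155.875000.


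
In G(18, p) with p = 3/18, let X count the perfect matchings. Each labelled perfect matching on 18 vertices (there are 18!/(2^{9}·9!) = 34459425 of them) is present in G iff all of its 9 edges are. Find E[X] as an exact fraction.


K_18 has 18!/(2^{9}·9!) = 34459425 labelled perfect matchings.
For each such perfect matching H, let X_H = 1 if all 9 edges of H are present in G. Then P[X_H = 1] = p^{9} = (1/6)^{9} = 1/10077696.
By linearity: E[X] = Σ_H E[X_H] = 34459425 · p^{9} = 34459425 · 1/10077696 = 425425/124416.
Numerically: E[X] ≈ 3.41938.

E[X] = 34459425 · (1/6)^{9} = 425425/124416 ≈ 3.41938.


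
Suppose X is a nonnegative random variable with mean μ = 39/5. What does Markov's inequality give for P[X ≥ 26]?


μ = E[X] = 39/5, a = 26.
Markov: P[X ≥ 26] ≤ μ/a = (39/5)/26 = 3/10.
Numerically: ≈ 0.300000.
(Since a = 26 > μ = 7.800000, the bound 3/10 is < 1 and informative.)

P[X ≥ 26] ≤ 3/10 ≈ 0.300000.


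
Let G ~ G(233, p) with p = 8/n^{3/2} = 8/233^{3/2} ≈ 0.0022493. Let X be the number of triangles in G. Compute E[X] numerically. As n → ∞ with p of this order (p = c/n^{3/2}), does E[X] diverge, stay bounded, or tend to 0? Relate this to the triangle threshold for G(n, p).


Number of potential triangles: C(233, 3) = 2081156.
Each occurs with probability p³ ≈ (0.0022493)³ ≈ 1.1380683e-08.
By linearity: E[X] = C(233, 3)·p³ ≈ 2081156 · 1.1380683e-08 ≈ 0.02368.
Since α = 3/2 > 1, p = c/n^{3/2} = o(1/n) is below the triangle threshold p ~ 1/n. Asymptotically E[X] ~ (c³/6)·n^{3(1−α)} = (8³/6)·n^{-1.5} → 0, so by Markov's inequality G has no triangles w.h.p.

E[X] ≈ 0.02368; in regime p = Θ(1/n^{3/2}) E[X] tends to 0 (below the triangle threshold p ~ 1/n).


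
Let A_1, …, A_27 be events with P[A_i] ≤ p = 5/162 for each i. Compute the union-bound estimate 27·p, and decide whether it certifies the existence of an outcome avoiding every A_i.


Union bound: P[∪_{i=1}^{27} A_i] ≤ Σ_i P[A_i] ≤ 27·p = 27·(5/162) = 5/6.
Numerically: 5/6 ≈ 0.8333333.
Is 5/6 < 1? YES.
Since P[∪ A_i] ≤ 5/6 < 1, the complement has P[∩ A_i^c] ≥ 1 − 5/6 = 1/6 > 0, so some outcome avoids every A_i.

27·p = 5/6 ≈ 0.8333333; existence CERTIFIED by the union bound.


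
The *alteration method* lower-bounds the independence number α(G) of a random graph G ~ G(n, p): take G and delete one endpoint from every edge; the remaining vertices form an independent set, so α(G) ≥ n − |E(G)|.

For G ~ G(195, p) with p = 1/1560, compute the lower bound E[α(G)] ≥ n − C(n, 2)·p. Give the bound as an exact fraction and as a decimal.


E[|E(G)|] = C(195, 2)·p = 18915 · (1/1560) = 97/8.
E[α(G)] ≥ n − E[|E(G)|] = 195 − 97/8 = 1463/8.
Numerically: ≈ 182.8750.
(This is only a lower bound; the true E[α(G)] may be larger.)

E[α(G)] ≥ 1463/8 ≈ 182.8750.


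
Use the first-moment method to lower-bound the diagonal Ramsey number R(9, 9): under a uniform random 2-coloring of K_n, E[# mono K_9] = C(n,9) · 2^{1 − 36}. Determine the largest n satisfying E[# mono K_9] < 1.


We need C(n, 9) · 2^{1 − 36} < 1, i.e. C(n, 9) < 2^{36 − 1} = 34359738368.
Check values of n near the boundary:
  n = 62: C(62, 9) = 20286591270; 20286591270 < 34359738368? YES
  n = 63: C(63, 9) = 23667689815; 23667689815 < 34359738368? YES
  n = 64: C(64, 9) = 27540584512; 27540584512 < 34359738368? YES
  n = 65: C(65, 9) = 31966749880; 31966749880 < 34359738368? YES
  n = 66: C(66, 9) = 37014131440; 37014131440 < 34359738368? NO
The largest n with C(n, 9) < 34359738368 is n = 65 (where E[X] = 3995843735/4294967296 ≈ 0.93035). Hence R(9, 9) > 65, i.e. R(9, 9) ≥ 66.

Largest n = 65; hence R(9, 9) > 65.


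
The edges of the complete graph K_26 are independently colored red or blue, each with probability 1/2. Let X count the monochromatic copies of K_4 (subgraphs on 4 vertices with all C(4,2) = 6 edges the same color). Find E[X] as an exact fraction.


Let X = Σ_S X_S over the C(26, 4) = 14950 subsets S of size 4, where X_S = 1 if the K_4 on S is monochromatic.
For a fixed S, the K_4 on S has C(4, 2) = 6 edges. P[all 6 edges red] = (1/2)^6, and likewise for blue, so P[monochromatic] = 2·(1/2)^6 = 2^{1 − 6} = 1/32.
Summing: E[X] = C(26, 4) · 2^{1 − 6} = 14950 · 1/32 = 7475/16.
Numerically: E[X] ≈ 467.188.

E[X] = C(26,4)·2^(1−C(4,2)) = 7475/16 ≈ 467.188.


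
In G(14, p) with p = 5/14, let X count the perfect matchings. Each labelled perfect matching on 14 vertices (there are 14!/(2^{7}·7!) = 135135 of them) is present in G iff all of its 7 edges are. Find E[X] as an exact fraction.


K_14 has 14!/(2^{7}·7!) = 135135 labelled perfect matchings.
For each such perfect matching H, let X_H = 1 if all 7 edges of H are present in G. Then P[X_H = 1] = p^{7} = (5/14)^{7} = 78125/105413504.
By linearity of expectation: E[X] = Σ_H E[X_H] = 135135 · p^{7} = 135135 · 78125/105413504 = 1508203125/15059072.
Numerically: E[X] ≈ 100.

E[X] = 135135 · (5/14)^{7} = 1508203125/15059072 ≈ 100.


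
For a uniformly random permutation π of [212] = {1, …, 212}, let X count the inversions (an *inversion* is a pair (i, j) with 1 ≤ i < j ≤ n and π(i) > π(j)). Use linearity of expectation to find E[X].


Write X = Σ X_I over the C(212, 2) = 22366 pairs i < j, with X_I the indicator of one inversion.
There are 22366 indicators.
For each fixed pair i < j, the values π(i) and π(j) are two distinct elements of {1, …, 212} in uniformly random order; by symmetry P[π(i) > π(j)] = 1/2.
By linearity: E[X] = 22366 · (1/2) = C(212, 2) · (1/2) = 22366/2 = 11183 ≈ 11183.0000.

E[X] = 11183 = 11183.0000.


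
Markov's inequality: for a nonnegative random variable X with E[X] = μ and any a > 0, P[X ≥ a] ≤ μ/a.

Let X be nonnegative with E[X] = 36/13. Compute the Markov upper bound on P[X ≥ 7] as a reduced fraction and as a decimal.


μ = E[X] = 36/13, a = 7.
Markov: P[X ≥ 7] ≤ μ/a = (36/13)/7 = 36/91.
Numerically: ≈ 0.395604.
(Since a = 7 > μ = 2.769231, the bound 36/91 is < 1 and informative.)

P[X ≥ 7] ≤ 36/91 ≈ 0.395604.


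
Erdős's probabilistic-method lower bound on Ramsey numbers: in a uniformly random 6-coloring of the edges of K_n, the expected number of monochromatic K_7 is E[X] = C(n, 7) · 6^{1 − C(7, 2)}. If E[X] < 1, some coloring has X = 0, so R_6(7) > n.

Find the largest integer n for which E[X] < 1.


We need C(n, 7) · 6^{1 − 21} < 1, i.e. C(n, 7) < 6^{21 − 1} = 3656158440062976.
Check values of n near the boundary:
  n = 565: C(565, 7) = 3513212521235560; 3513212521235560 < 3656158440062976? YES
  n = 566: C(566, 7) = 3557206237959440; 3557206237959440 < 3656158440062976? YES
  n = 567: C(567, 7) = 3601671315933933; 3601671315933933 < 3656158440062976? YES
  n = 568: C(568, 7) = 3646611956239704; 3646611956239704 < 3656158440062976? YES
  n = 569: C(569, 7) = 3692032389858348; 3692032389858348 < 3656158440062976? NO
  n = 570: C(570, 7) = 3737936877831720; 3737936877831720 < 3656158440062976? NO
  n = 571: C(571, 7) = 3784329711421830; 3784329711421830 < 3656158440062976? NO
The largest n with C(n, 7) < 3656158440062976 is n = 568 (where E[X] = 16882462760369/16926659444736 ≈ 0.997). Hence R_6(7) > 568, i.e. R_6(7) ≥ 569.

Largest n = 568; hence R_6(7) > 568.


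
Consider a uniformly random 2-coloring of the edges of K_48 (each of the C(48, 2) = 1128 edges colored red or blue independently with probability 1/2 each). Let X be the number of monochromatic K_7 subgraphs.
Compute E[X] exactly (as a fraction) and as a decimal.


Let X = Σ_S X_S over the C(48, 7) = 73629072 subsets S of size 7, where X_S = 1 if the K_7 on S is monochromatic.
For a fixed S, the K_7 on S has C(7, 2) = 21 edges. P[all 21 edges red] = (1/2)^21, and likewise for blue, so P[monochromatic] = 2·(1/2)^21 = 2^{1 − 21} = 1/1048576.
Summing: E[X] = C(48, 7) · 2^{1 − 21} = 73629072 · 1/1048576 = 4601817/65536.
Numerically: E[X] ≈ 70.218155.

E[X] = C(48,7)·2^(1−C(7,2)) = 4601817/65536 ≈ 70.218155.


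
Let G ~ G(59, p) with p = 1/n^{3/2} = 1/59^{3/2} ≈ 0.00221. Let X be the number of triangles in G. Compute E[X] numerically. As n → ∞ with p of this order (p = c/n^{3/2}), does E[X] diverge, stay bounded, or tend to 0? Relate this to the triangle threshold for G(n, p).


Number of potential triangles: C(59, 3) = 32509.
Each occurs with probability p³ ≈ (0.00221)³ ≈ 1.07440e-08.
By linearity: E[X] = C(59, 3)·p³ ≈ 32509 · 1.07440e-08 ≈ 0.000.
Since α = 3/2 > 1, p = c/n^{3/2} = o(1/n) is below the triangle threshold p ~ 1/n. Asymptotically E[X] ~ (c³/6)·n^{3(1−α)} = (1³/6)·n^{-1.5} → 0, so by Markov's inequality G has no triangles w.h.p.

E[X] ≈ 0.000; in regime p = Θ(1/n^{3/2}) E[X] tends to 0 (below the triangle threshold p ~ 1/n).


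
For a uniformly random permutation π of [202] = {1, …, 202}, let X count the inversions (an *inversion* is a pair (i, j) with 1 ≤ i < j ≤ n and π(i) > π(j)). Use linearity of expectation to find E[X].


Write X = Σ X_I over the C(202, 2) = 20301 pairs i < j, with X_I the indicator of one inversion.
There are 20301 indicators.
For each fixed pair i < j, the values π(i) and π(j) are two distinct elements of {1, …, 202} in uniformly random order; by symmetry P[π(i) > π(j)] = 1/2.
By linearity: E[X] = 20301 · (1/2) = C(202, 2) · (1/2) = 20301/2 = 20301/2 ≈ 10150.500000.

E[X] = 20301/2 = 10150.500000.


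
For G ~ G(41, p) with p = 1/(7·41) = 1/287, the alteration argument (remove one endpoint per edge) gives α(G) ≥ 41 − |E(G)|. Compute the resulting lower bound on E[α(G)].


E[|E(G)|] = C(41, 2)·p = 820 · (1/287) = 20/7.
E[α(G)] ≥ n − E[|E(G)|] = 41 − 20/7 = 267/7.
Numerically: ≈ 38.1429.
(This is only a lower bound; the true E[α(G)] may be larger.)

E[α(G)] ≥ 267/7 ≈ 38.1429.


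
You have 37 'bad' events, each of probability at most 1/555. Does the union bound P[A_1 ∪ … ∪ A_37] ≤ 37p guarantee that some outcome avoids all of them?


Union bound: P[∪_{i=1}^{37} A_i] ≤ Σ_i P[A_i] ≤ 37·p = 37·(1/555) = 1/15.
Numerically: 1/15 ≈ 0.0666667.
Is 1/15 < 1? YES.
Since P[∪ A_i] ≤ 1/15 < 1, the complement has P[∩ A_i^c] ≥ 1 − 1/15 = 14/15 > 0, so some outcome avoids every A_i.

37·p = 1/15 ≈ 0.0666667; existence CERTIFIED by the union bound.


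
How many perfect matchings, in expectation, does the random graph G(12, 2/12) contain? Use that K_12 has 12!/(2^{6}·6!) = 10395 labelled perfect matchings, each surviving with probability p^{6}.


K_12 has 12!/(2^{6}·6!) = 10395 labelled perfect matchings.
For each such perfect matching H, let X_H = 1 if all 6 edges of H are present in G. Then P[X_H = 1] = p^{6} = (1/6)^{6} = 1/46656.
Summing the indicators: E[X] = Σ_H E[X_H] = 10395 · p^{6} = 10395 · 1/46656 = 385/1728.
Numerically: E[X] ≈ 0.2228.

E[X] = 10395 · (1/6)^{6} = 385/1728 ≈ 0.2228.


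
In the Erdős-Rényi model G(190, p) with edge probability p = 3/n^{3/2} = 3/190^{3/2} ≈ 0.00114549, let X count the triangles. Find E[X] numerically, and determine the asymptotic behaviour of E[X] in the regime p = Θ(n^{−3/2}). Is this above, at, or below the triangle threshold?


Number of potential triangles: C(190, 3) = 1125180.
Each occurs with probability p³ ≈ (0.00114549)³ ≈ 1.50304700e-09.
By linearity: E[X] = C(190, 3)·p³ ≈ 1125180 · 1.50304700e-09 ≈ 0.001691.
Since α = 3/2 > 1, p = c/n^{3/2} = o(1/n) is below the triangle threshold p ~ 1/n. Asymptotically E[X] ~ (c³/6)·n^{3(1−α)} = (3³/6)·n^{-1.5} → 0, so by Markov's inequality G has no triangles w.h.p.

E[X] ≈ 0.001691; in regime p = Θ(1/n^{3/2}) E[X] tends to 0 (below the triangle threshold p ~ 1/n).


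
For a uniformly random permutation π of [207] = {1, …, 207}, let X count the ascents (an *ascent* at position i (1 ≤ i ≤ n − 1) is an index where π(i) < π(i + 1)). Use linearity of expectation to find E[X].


Write X = Σ X_I over i = 1, …, 206, with X_I the indicator of one ascent.
There are 206 indicators.
For each fixed i, the pair (π(i), π(i+1)) is a uniformly random ordered pair of distinct values from {1, …, 207}; by symmetry P[π(i) < π(i+1)] = 1/2.
By linearity: E[X] = 206 · (1/2) = (207 − 1) · (1/2) = 103 ≈ 103.0000.

E[X] = 103 = 103.0000.


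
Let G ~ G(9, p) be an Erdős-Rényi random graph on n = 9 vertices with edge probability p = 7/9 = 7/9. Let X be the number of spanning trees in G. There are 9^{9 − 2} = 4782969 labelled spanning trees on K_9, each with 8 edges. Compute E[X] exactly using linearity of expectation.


K_9 has 9^{9 − 2} = 4782969 labelled spanning trees.
For each such spanning tree H, let X_H = 1 if all 8 edges of H are present in G. Then P[X_H = 1] = p^{8} = (7/9)^{8} = 5764801/43046721.
Summing the indicators: E[X] = Σ_H E[X_H] = 4782969 · p^{8} = 4782969 · 5764801/43046721 = 5764801/9.
Numerically: E[X] ≈ 6.405e+05.

E[X] = 4782969 · (7/9)^{8} = 5764801/9 ≈ 6.405e+05.


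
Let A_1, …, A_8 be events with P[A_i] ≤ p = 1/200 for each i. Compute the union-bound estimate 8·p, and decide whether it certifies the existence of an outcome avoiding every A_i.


Union bound: P[∪_{i=1}^{8} A_i] ≤ Σ_i P[A_i] ≤ 8·p = 8·(1/200) = 1/25.
Numerically: 1/25 ≈ 0.040.
Is 1/25 < 1? YES.
Since P[∪ A_i] ≤ 1/25 < 1, the complement has P[∩ A_i^c] ≥ 1 − 1/25 = 24/25 > 0, so some outcome avoids every A_i.

8·p = 1/25 ≈ 0.040; existence CERTIFIED by the union bound.


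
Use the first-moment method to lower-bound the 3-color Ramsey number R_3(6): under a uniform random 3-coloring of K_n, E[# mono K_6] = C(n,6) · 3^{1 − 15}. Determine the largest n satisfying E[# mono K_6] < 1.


We need C(n, 6) · 3^{1 − 15} < 1, i.e. C(n, 6) < 3^{15 − 1} = 4782969.
Check values of n near the boundary:
  n = 38: C(38, 6) = 2760681; 2760681 < 4782969? YES
  n = 39: C(39, 6) = 3262623; 3262623 < 4782969? YES
  n = 40: C(40, 6) = 3838380; 3838380 < 4782969? YES
  n = 41: C(41, 6) = 4496388; 4496388 < 4782969? YES
  n = 42: C(42, 6) = 5245786; 5245786 < 4782969? NO
The largest n with C(n, 6) < 4782969 is n = 41 (where E[X] = 1498796/1594323 ≈ 0.94008). Hence R_3(6) > 41, i.e. R_3(6) ≥ 42.

Largest n = 41; hence R_3(6) > 41.


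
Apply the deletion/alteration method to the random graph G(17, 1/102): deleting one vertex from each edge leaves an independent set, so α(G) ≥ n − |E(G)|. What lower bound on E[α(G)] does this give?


E[|E(G)|] = C(17, 2)·p = 136 · (1/102) = 4/3.
E[α(G)] ≥ n − E[|E(G)|] = 17 − 4/3 = 47/3.
Numerically: ≈ 15.666667.
(This is only a lower bound; the true E[α(G)] may be larger.)

E[α(G)] ≥ 47/3 ≈ 15.666667.


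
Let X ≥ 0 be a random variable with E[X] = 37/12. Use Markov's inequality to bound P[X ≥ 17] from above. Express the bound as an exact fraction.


μ = E[X] = 37/12, a = 17.
Markov: P[X ≥ 17] ≤ μ/a = (37/12)/17 = 37/204.
Numerically: ≈ 0.1814.
(Since a = 17 > μ = 3.0833, the bound 37/204 is < 1 and informative.)

P[X ≥ 17] ≤ 37/204 ≈ 0.1814.


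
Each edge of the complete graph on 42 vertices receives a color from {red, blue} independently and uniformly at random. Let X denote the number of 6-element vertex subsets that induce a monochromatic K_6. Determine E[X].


Let X = Σ_S X_S over the C(42, 6) = 5245786 subsets S of size 6, where X_S = 1 if the K_6 on S is monochromatic.
For a fixed S, the K_6 on S has C(6, 2) = 15 edges. P[all 15 edges red] = (1/2)^15, and likewise for blue, so P[monochromatic] = 2·(1/2)^15 = 2^{1 − 15} = 1/16384.
By linearity: E[X] = C(42, 6) · 2^{1 − 15} = 5245786 · 1/16384 = 2622893/8192.
Numerically: E[X] ≈ 320.177368.

E[X] = C(42,6)·2^(1−C(6,2)) = 2622893/8192 ≈ 320.177368.


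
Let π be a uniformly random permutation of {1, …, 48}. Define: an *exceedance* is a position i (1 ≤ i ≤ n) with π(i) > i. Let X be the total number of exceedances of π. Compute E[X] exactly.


Write X = Σ_{i=1}^{48} X_i, where X_i = 1_{π(i) > i}.
For each fixed i, π(i) is uniform over {1, …, 48} (marginal of a uniform permutation), so P[π(i) > i] = (n − i)/n. Summing: Σ_{i=1}^{48} (n − i)/n = (0 + 1 + … + 47)/48 = 48(48 − 1)/(2·48) = (48 − 1)/2.
Hence E[X] = Σ_{i=1}^{48} (48 − i)/48 = 47/2 ≈ 23.50000.

E[X] = 47/2 = 23.50000.


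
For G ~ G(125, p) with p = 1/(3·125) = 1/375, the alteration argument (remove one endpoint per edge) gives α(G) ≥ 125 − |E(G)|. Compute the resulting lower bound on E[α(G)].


E[|E(G)|] = C(125, 2)·p = 7750 · (1/375) = 62/3.
E[α(G)] ≥ n − E[|E(G)|] = 125 − 62/3 = 313/3.
Numerically: ≈ 104.3333.
(This is only a lower bound; the true E[α(G)] may be larger.)

E[α(G)] ≥ 313/3 ≈ 104.3333.


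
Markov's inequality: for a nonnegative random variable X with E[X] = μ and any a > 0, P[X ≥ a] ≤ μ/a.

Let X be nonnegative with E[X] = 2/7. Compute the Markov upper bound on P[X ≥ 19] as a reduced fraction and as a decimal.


μ = E[X] = 2/7, a = 19.
Markov: P[X ≥ 19] ≤ μ/a = (2/7)/19 = 2/133.
Numerically: ≈ 0.0150.
(Since a = 19 > μ = 0.2857, the bound 2/133 is < 1 and informative.)

P[X ≥ 19] ≤ 2/133 ≈ 0.0150.


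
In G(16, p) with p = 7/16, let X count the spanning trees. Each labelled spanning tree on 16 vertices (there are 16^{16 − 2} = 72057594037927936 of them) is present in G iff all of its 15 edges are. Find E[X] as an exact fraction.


K_16 has 16^{16 − 2} = 72057594037927936 labelled spanning trees.
For each such spanning tree H, let X_H = 1 if all 15 edges of H are present in G. Then P[X_H = 1] = p^{15} = (7/16)^{15} = 4747561509943/1152921504606846976.
By linearity: E[X] = Σ_H E[X_H] = 72057594037927936 · p^{15} = 72057594037927936 · 4747561509943/1152921504606846976 = 4747561509943/16.
Numerically: E[X] ≈ 2.96723e+11.

E[X] = 72057594037927936 · (7/16)^{15} = 4747561509943/16 ≈ 2.96723e+11.


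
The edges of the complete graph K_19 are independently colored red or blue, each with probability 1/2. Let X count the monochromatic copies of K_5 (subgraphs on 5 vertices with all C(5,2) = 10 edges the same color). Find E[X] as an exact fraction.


Let X = Σ_S X_S over the C(19, 5) = 11628 subsets S of size 5, where X_S = 1 if the K_5 on S is monochromatic.
For a fixed S, the K_5 on S has C(5, 2) = 10 edges. P[all 10 edges red] = (1/2)^10, and likewise for blue, so P[monochromatic] = 2·(1/2)^10 = 2^{1 − 10} = 1/512.
By linearity: E[X] = C(19, 5) · 2^{1 − 10} = 11628 · 1/512 = 2907/128.
Numerically: E[X] ≈ 22.710938.

E[X] = C(19,5)·2^(1−C(5,2)) = 2907/128 ≈ 22.710938.


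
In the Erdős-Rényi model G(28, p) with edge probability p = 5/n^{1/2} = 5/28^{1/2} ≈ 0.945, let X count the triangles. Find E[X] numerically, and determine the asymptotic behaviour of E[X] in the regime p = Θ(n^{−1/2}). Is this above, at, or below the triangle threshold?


Number of potential triangles: C(28, 3) = 3276.
Each occurs with probability p³ ≈ (0.945)³ ≈ 8.43671e-01.
By linearity: E[X] = C(28, 3)·p³ ≈ 3276 · 8.43671e-01 ≈ 2763.865.
Since α = 1/2 < 1, p = c/n^{1/2} ≫ 1/n is above the triangle threshold p ~ 1/n. Asymptotically E[X] ~ (c³/6)·n^{3(1−α)} = (5³/6)·n^{1.5} → ∞; triangles are abundant w.h.p.

E[X] ≈ 2763.865; in regime p = Θ(1/n^{1/2}) E[X] diverges (above the triangle threshold p ~ 1/n).


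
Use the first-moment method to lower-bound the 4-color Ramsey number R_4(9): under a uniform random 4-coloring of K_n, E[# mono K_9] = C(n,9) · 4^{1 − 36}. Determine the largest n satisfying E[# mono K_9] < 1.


We need C(n, 9) · 4^{1 − 36} < 1, i.e. C(n, 9) < 4^{36 − 1} = 1180591620717411303424.
Check values of n near the boundary:
  n = 909: C(909, 9) = 1122169012923711463931; 1122169012923711463931 < 1180591620717411303424? YES
  n = 910: C(910, 9) = 1133378248346922788210; 1133378248346922788210 < 1180591620717411303424? YES
  n = 911: C(911, 9) = 1144686900492291197405; 1144686900492291197405 < 1180591620717411303424? YES
  n = 912: C(912, 9) = 1156095740032081475120; 1156095740032081475120 < 1180591620717411303424? YES
  n = 913: C(913, 9) = 1167605542753639808390; 1167605542753639808390 < 1180591620717411303424? YES
  n = 914: C(914, 9) = 1179217089587653905932; 1179217089587653905932 < 1180591620717411303424? YES
  n = 915: C(915, 9) = 1190931166636537885130; 1190931166636537885130 < 1180591620717411303424? NO
The largest n with C(n, 9) < 1180591620717411303424 is n = 914 (where E[X] = 294804272396913476483/295147905179352825856 ≈ 0.9988357). Hence R_4(9) > 914, i.e. R_4(9) ≥ 915.

Largest n = 914; hence R_4(9) > 914.


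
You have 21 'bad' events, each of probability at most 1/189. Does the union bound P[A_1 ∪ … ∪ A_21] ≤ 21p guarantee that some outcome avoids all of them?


Union bound: P[∪_{i=1}^{21} A_i] ≤ Σ_i P[A_i] ≤ 21·p = 21·(1/189) = 1/9.
Numerically: 1/9 ≈ 0.111.
Is 1/9 < 1? YES.
Since P[∪ A_i] ≤ 1/9 < 1, the complement has P[∩ A_i^c] ≥ 1 − 1/9 = 8/9 > 0, so some outcome avoids every A_i.

21·p = 1/9 ≈ 0.111; existence CERTIFIED by the union bound.


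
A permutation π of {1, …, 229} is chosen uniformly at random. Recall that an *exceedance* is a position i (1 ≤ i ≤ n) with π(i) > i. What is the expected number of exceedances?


Write X = Σ_{i=1}^{229} X_i, where X_i = 1_{π(i) > i}.
For each fixed i, π(i) is uniform over {1, …, 229} (marginal of a uniform permutation), so P[π(i) > i] = (n − i)/n. Summing: Σ_{i=1}^{229} (n − i)/n = (0 + 1 + … + 228)/229 = 229(229 − 1)/(2·229) = (229 − 1)/2.
Hence E[X] = Σ_{i=1}^{229} (229 − i)/229 = 114 ≈ 114.000.

E[X] = 114 = 114.000.


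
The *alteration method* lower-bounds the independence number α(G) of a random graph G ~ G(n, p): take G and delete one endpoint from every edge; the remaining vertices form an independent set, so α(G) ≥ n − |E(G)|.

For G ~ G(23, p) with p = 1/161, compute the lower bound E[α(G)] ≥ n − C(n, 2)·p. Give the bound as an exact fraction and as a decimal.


E[|E(G)|] = C(23, 2)·p = 253 · (1/161) = 11/7.
E[α(G)] ≥ n − E[|E(G)|] = 23 − 11/7 = 150/7.
Numerically: ≈ 21.429.
(This is only a lower bound; the true E[α(G)] may be larger.)

E[α(G)] ≥ 150/7 ≈ 21.429.
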